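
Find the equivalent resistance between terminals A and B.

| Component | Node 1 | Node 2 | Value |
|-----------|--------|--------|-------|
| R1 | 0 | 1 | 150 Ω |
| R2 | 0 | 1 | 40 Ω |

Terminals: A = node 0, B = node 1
Reduce the network between node 0 (A) and node 1 (B) by series/parallel combination:
  Rp1 = R1 ‖ R2 (parallel, both between nodes 0 and 1) = 1/(1/150 + 1/40) = 31.58 Ω
R_eq = 31.58 Ω

Final answer: 31.58 Ω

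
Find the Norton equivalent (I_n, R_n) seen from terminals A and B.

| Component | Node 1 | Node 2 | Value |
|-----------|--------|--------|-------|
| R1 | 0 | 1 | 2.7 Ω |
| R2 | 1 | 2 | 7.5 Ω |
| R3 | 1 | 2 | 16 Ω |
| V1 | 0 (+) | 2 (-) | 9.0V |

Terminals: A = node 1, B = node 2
Find the Thévenin equivalent first; then I_n = V_th/R_th and R_n = R_th.
Step 1 — V_th is the open-circuit voltage V_A - V_B (nothing connected across the terminals).
Nodal analysis, taking node 2 as the 0 V reference.
Source V1 fixes V_0 = 9 V.
KCL at each unknown node (sum of currents leaving = 0; resistances in Ω):
  Node 1: (V_1 - 9)/2.7 + (V_1 - 0)/7.5 + (V_1 - 0)/16 = 0
Collecting terms: 0.5662 × V_1 = 3.333  =>  V_1 = 5.887 V
V_th = V_1 - V_2 = 5.887 - 0 = 5.887 V
Step 2 — R_th: zero the source — replace V1 by a short circuit (node 2 merges into node 0) — and find the resistance seen between A (node 1) and B (node 0).
Reduce the network between node 1 (A) and node 0 (B) by series/parallel combination:
  Rp1 = R1 ‖ R2 ‖ R3 (parallel, all between nodes 0 and 1) = 1/(1/2.7 + 1/7.5 + 1/16) = 1.766 Ω
R_th = 1.766 Ω
I_n = V_th/R_th = 5.887/1.766 = 3.333 A, and R_n = R_th = 1.766 Ω

Final answer: I_n = 3.333 A, R_n = 1.766 Ω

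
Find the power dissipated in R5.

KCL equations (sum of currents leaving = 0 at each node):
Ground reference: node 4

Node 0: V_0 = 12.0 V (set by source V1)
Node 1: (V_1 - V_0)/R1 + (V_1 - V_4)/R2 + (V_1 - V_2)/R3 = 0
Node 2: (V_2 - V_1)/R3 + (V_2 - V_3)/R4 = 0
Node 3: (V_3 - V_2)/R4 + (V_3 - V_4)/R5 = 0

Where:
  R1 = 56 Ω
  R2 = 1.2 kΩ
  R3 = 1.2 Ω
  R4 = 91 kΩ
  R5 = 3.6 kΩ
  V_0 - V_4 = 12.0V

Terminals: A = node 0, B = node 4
Nodal analysis, taking node 4 as the 0 V reference.
Source V1 fixes V_0 = 12 V.
KCL at each unknown node (sum of currents leaving = 0; resistances in Ω):
  Node 1: (V_1 - 12)/56 + (V_1 - 0)/1200 + (V_1 - V_2)/1.2 = 0
  Node 2: (V_2 - V_1)/1.2 + (V_2 - V_3)/91000 = 0
  Node 3: (V_3 - V_2)/91000 + (V_3 - 0)/3600 = 0
Collecting terms (coefficients in siemens):
  0.852·V_1 - 0.8333·V_2 = 0.2143
  0.8333·V_2 - 0.8333·V_1 - 0.00001099·V_3 = 0
  0.0002888·V_3 - 0.00001099·V_2 = 0
Solving these 3 simultaneous equations (Gaussian elimination) gives:
  V_1 = 11.46 V, V_2 = 11.46 V, V_3 = 0.436 V
I_R5 = (V_3 - V_4)/R5 = (0.436 - 0)/3600 = 0.0001211 A
P_R5 = I_R5² × R5 = (0.0001211)² × 3600 = 0.00005282 W

Final answer: 5.282e-05 W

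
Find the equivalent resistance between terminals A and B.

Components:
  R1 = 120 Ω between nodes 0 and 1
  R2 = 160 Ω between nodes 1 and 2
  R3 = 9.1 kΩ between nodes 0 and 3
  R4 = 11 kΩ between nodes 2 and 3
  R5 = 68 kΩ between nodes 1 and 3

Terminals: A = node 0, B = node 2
The network is not a plain series/parallel combination. Inject a 1 A test current into terminal A (node 0) and return it from terminal B (node 2); then R_eq = V_A / (1 A).
Nodal analysis, taking node 2 as the 0 V reference.
Current source I_test pushes 1 A into node 0 and draws it out of node 2.
KCL at each unknown node (sum of currents leaving = 0; resistances in Ω):
  Node 0: (V_0 - V_1)/120 + (V_0 - V_3)/9100 - 1 = 0
  Node 1: (V_1 - V_0)/120 + (V_1 - 0)/160 + (V_1 - V_3)/68000 = 0
  Node 3: (V_3 - V_0)/9100 + (V_3 - V_1)/68000 + (V_3 - 0)/11000 = 0
Collecting terms (coefficients in siemens):
  0.008443·V_0 - 0.008333·V_1 - 0.0001099·V_3 = 1
  0.0146·V_1 - 0.008333·V_0 - 0.00001471·V_3 = 0
  0.0002155·V_3 - 0.0001099·V_0 - 0.00001471·V_1 = 0
Solving these 3 simultaneous equations (Gaussian elimination) gives:
  V_0 = 276.2 V, V_1 = 157.8 V, V_3 = 151.6 V
R_eq = V_0 / 1 A = 276.2 Ω

Final answer: 276.2 Ω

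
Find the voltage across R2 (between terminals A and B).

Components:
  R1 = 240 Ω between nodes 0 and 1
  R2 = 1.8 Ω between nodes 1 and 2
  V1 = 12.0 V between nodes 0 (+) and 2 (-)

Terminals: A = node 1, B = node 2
R1 and R2 are in series across V1 (node 0 → node 1 → node 2), and the output A–B is taken across R2, so this is a voltage divider.
Series current: I = V1/(R1 + R2) = 12/(240 + 1.8) = 12/241.8 = 0.04963 A
V_R2 = I × R2 = V1 × R2/(R1 + R2) = 12 × 1.8/241.8 = 0.08933 V

Final answer: 0.08933 V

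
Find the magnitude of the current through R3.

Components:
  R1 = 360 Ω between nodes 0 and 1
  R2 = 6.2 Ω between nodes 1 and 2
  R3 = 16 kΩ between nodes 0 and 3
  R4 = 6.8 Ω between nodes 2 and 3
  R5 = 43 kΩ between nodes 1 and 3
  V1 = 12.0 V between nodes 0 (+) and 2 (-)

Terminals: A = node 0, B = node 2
Nodal analysis, taking node 2 as the 0 V reference.
Source V1 fixes V_0 = 12 V.
KCL at each unknown node (sum of currents leaving = 0; resistances in Ω):
  Node 1: (V_1 - 12)/360 + (V_1 - 0)/6.2 + (V_1 - V_3)/43000 = 0
  Node 3: (V_3 - 12)/16000 + (V_3 - 0)/6.8 + (V_3 - V_1)/43000 = 0
Collecting terms (coefficients in siemens):
  0.1641·V_1 - 0.00002326·V_3 = 0.03333
  0.1471·V_3 - 0.00002326·V_1 = 0.00075
Determinant D = (0.1641)(0.1471) - (-0.00002326)(-0.00002326) = 0.02415
V_1 = [(0.03333)(0.1471) - (-0.00002326)(0.00075)]/D = 0.2031 V
V_3 = [(0.1641)(0.00075) - (0.03333)(-0.00002326)]/D = 0.005129 V
I_R3 = (V_0 - V_3)/R3 = (12 - 0.005129)/16000 = 0.0007497 A
|I_R3| = 0.0007497 A

Final answer: |I_R3| = 0.0007497 A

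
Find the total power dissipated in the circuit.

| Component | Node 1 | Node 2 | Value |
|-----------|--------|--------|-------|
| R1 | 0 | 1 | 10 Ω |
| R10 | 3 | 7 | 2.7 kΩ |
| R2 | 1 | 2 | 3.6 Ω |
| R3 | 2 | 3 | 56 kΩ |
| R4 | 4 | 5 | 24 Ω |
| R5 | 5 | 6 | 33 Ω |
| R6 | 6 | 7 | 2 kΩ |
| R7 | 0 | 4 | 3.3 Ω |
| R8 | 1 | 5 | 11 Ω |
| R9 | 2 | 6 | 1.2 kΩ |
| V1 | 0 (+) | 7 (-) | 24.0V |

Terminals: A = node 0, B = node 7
Nodal analysis, taking node 7 as the 0 V reference.
Source V1 fixes V_0 = 24 V.
KCL at each unknown node (sum of currents leaving = 0; resistances in Ω):
  Node 1: (V_1 - 24)/10 + (V_1 - V_2)/3.6 + (V_1 - V_5)/11 = 0
  Node 2: (V_2 - V_1)/3.6 + (V_2 - V_3)/56000 + (V_2 - V_6)/1200 = 0
  Node 3: (V_3 - V_2)/56000 + (V_3 - 0)/2700 = 0
  Node 4: (V_4 - V_5)/24 + (V_4 - 24)/3.3 = 0
  Node 5: (V_5 - V_4)/24 + (V_5 - V_6)/33 + (V_5 - V_1)/11 = 0
  Node 6: (V_6 - V_5)/33 + (V_6 - 0)/2000 + (V_6 - V_2)/1200 = 0
Collecting terms (coefficients in siemens):
  0.4687·V_1 - 0.2778·V_2 - 0.09091·V_5 = 2.4
  0.2786·V_2 - 0.2778·V_1 - 0.00001786·V_3 - 0.0008333·V_6 = 0
  0.0003882·V_3 - 0.00001786·V_2 = 0
  0.3447·V_4 - 0.04167·V_5 = 7.273
  0.1629·V_5 - 0.09091·V_1 - 0.04167·V_4 - 0.0303·V_6 = 0
  0.03164·V_6 - 0.0008333·V_2 - 0.0303·V_5 = 0
Solving these 6 simultaneous equations (Gaussian elimination) gives:
  V_1 = 23.93 V, V_2 = 23.93 V, V_3 = 1.101 V, V_4 = 23.98 V
  V_5 = 23.86 V, V_6 = 23.49 V
Power in each resistor, P = (ΔV)²/R:
  P_R1 = (24 - 23.93)²/10 = 0.0004962 W
  P_R2 = (23.93 - 23.93)²/3.6 = 0.000002165 W
  P_R3 = (23.93 - 1.101)²/56000 = 0.009304 W
  P_R4 = (23.98 - 23.86)²/24 = 0.0006257 W
  P_R5 = (23.86 - 23.49)²/33 = 0.00427 W
  P_R6 = (23.49 - 0)²/2000 = 0.2758 W
  P_R7 = (24 - 23.98)²/3.3 = 0.00008604 W
  P_R8 = (23.93 - 23.86)²/11 = 0.0004322 W
  P_R9 = (23.93 - 23.49)²/1200 = 0.0001625 W
  P_R10 = (1.101 - 0)²/2700 = 0.0004486 W
P_total = P_R1 + P_R2 + P_R3 + P_R4 + P_R5 + P_R6 + P_R7 + P_R8 + P_R9 + P_R10 = 0.2916 W

Final answer: 0.2916 W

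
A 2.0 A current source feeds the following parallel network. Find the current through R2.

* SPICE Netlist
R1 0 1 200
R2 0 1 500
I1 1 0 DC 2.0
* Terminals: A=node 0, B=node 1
All resistors sit directly between nodes 0 and 1, so they are in parallel and share one voltage V; the full source current 2 A splits among them.
1/R_par = 1/200 + 1/500 = 0.007 S  =>  R_par = 142.9 Ω
V = I × R_par = 2 × 142.9 = 285.7 V
I_R2 = V/R2 = 285.7/500 = 0.5714 A

Final answer: 0.5714 A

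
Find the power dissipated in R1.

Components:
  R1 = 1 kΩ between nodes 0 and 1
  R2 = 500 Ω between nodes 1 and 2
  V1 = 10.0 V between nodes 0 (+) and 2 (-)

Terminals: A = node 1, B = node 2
Nodal analysis, taking node 2 as the 0 V reference.
Source V1 fixes V_0 = 10 V.
KCL at each unknown node (sum of currents leaving = 0; resistances in Ω):
  Node 1: (V_1 - 10)/1000 + (V_1 - 0)/500 = 0
Collecting terms: 0.003 × V_1 = 0.01  =>  V_1 = 3.333 V
I_R1 = (V_0 - V_1)/R1 = (10 - 3.333)/1000 = 0.006667 A
P_R1 = I_R1² × R1 = (0.006667)² × 1000 = 0.04444 W

Final answer: 0.04444 W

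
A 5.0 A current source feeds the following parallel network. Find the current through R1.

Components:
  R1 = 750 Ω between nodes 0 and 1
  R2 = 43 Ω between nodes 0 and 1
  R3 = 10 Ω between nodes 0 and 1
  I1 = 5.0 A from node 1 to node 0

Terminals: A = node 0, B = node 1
All resistors sit directly between nodes 0 and 1, so they are in parallel and share one voltage V; the full source current 5 A splits among them.
1/R_par = 1/750 + 1/43 + 1/10 = 0.1246 S  =>  R_par = 8.026 Ω
V = I × R_par = 5 × 8.026 = 40.13 V
I_R1 = V/R1 = 40.13/750 = 0.05351 A

Final answer: 0.05351 A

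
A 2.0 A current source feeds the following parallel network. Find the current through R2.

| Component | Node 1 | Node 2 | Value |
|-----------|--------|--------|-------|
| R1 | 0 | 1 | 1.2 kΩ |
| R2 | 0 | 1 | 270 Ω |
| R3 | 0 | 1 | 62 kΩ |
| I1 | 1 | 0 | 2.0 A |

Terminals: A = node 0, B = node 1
All resistors sit directly between nodes 0 and 1, so they are in parallel and share one voltage V; the full source current 2 A splits among them.
1/R_par = 1/1200 + 1/270 + 1/62000 = 0.004553 S  =>  R_par = 219.6 Ω
V = I × R_par = 2 × 219.6 = 439.3 V
I_R2 = V/R2 = 439.3/270 = 1.627 A

Final answer: 1.627 A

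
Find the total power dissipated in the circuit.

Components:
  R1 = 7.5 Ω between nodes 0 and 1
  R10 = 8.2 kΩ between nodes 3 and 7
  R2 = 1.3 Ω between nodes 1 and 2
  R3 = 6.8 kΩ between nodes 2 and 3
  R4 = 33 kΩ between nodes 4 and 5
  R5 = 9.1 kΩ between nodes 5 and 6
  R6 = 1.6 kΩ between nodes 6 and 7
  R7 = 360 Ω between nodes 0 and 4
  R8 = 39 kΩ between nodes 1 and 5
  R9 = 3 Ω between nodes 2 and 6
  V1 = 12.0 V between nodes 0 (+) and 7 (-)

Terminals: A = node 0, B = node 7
Nodal analysis, taking node 7 as the 0 V reference.
Source V1 fixes V_0 = 12 V.
KCL at each unknown node (sum of currents leaving = 0; resistances in Ω):
  Node 1: (V_1 - 12)/7.5 + (V_1 - V_2)/1.3 + (V_1 - V_5)/39000 = 0
  Node 2: (V_2 - V_1)/1.3 + (V_2 - V_3)/6800 + (V_2 - V_6)/3 = 0
  Node 3: (V_3 - V_2)/6800 + (V_3 - 0)/8200 = 0
  Node 4: (V_4 - V_5)/33000 + (V_4 - 12)/360 = 0
  Node 5: (V_5 - V_4)/33000 + (V_5 - V_6)/9100 + (V_5 - V_1)/39000 = 0
  Node 6: (V_6 - V_5)/9100 + (V_6 - 0)/1600 + (V_6 - V_2)/3 = 0
Collecting terms (coefficients in siemens):
  0.9026·V_1 - 0.7692·V_2 - 0.00002564·V_5 = 1.6
  1.103·V_2 - 0.7692·V_1 - 0.0001471·V_3 - 0.3333·V_6 = 0
  0.000269·V_3 - 0.0001471·V_2 = 0
  0.002808·V_4 - 0.0000303·V_5 = 0.03333
  0.0001658·V_5 - 0.00002564·V_1 - 0.0000303·V_4 - 0.0001099·V_6 = 0
  0.3341·V_6 - 0.3333·V_2 - 0.0001099·V_5 = 0
Solving these 6 simultaneous equations (Gaussian elimination) gives:
  V_1 = 11.94 V, V_2 = 11.93 V, V_3 = 6.52 V, V_4 = 12 V
  V_5 = 11.93 V, V_6 = 11.91 V
Power in each resistor, P = (ΔV)²/R:
  P_R1 = (12 - 11.94)²/7.5 = 0.0005085 W
  P_R2 = (11.94 - 11.93)²/1.3 = 0.00008813 W
  P_R3 = (11.93 - 6.52)²/6800 = 0.0043 W
  P_R4 = (12 - 11.93)²/33000 = 0.0000001558 W
  P_R5 = (11.93 - 11.91)²/9100 = 0.00000005455 W
  P_R6 = (11.91 - 0)²/1600 = 0.08858 W
  P_R7 = (12 - 12)²/360 = 0.0000000017 W
  P_R8 = (11.94 - 11.93)²/39000 = 0.000000002957 W
  P_R9 = (11.93 - 11.91)²/3 = 0.000166 W
  P_R10 = (6.52 - 0)²/8200 = 0.005185 W
P_total = P_R1 + P_R2 + P_R3 + P_R4 + P_R5 + P_R6 + P_R7 + P_R8 + P_R9 + P_R10 = 0.09883 W

Final answer: 0.09883 W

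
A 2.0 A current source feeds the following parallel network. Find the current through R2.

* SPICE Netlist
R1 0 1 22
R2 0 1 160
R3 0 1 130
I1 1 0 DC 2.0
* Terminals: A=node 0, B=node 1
All resistors sit directly between nodes 0 and 1, so they are in parallel and share one voltage V; the full source current 2 A splits among them.
1/R_par = 1/22 + 1/160 + 1/130 = 0.0594 S  =>  R_par = 16.84 Ω
V = I × R_par = 2 × 16.84 = 33.67 V
I_R2 = V/R2 = 33.67/160 = 0.2104 A

Final answer: 0.2104 A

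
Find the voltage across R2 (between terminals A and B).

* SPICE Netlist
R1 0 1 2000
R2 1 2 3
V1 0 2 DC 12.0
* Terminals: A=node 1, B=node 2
R1 and R2 are in series across V1 (node 0 → node 1 → node 2), and the output A–B is taken across R2, so this is a voltage divider.
Series current: I = V1/(R1 + R2) = 12/(2000 + 3) = 12/2003 = 0.005991 A
V_R2 = I × R2 = V1 × R2/(R1 + R2) = 12 × 3/2003 = 0.01797 V

Final answer: 0.01797 V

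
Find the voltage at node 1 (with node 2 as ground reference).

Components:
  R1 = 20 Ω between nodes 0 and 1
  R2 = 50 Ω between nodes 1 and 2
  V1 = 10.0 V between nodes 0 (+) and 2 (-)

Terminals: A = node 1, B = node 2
Nodal analysis, taking node 2 as the 0 V reference.
Source V1 fixes V_0 = 10 V.
KCL at each unknown node (sum of currents leaving = 0; resistances in Ω):
  Node 1: (V_1 - 10)/20 + (V_1 - 0)/50 = 0
Collecting terms: 0.07 × V_1 = 0.5  =>  V_1 = 7.143 V
The requested potential is V_1 = 7.143 V.

Final answer: V_1 = 7.143 V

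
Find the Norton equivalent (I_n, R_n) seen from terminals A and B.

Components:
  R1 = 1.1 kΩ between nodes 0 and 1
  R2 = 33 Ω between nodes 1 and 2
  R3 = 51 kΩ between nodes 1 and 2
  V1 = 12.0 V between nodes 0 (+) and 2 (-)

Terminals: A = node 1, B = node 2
Find the Thévenin equivalent first; then I_n = V_th/R_th and R_n = R_th.
Step 1 — V_th is the open-circuit voltage V_A - V_B (nothing connected across the terminals).
Nodal analysis, taking node 2 as the 0 V reference.
Source V1 fixes V_0 = 12 V.
KCL at each unknown node (sum of currents leaving = 0; resistances in Ω):
  Node 1: (V_1 - 12)/1100 + (V_1 - 0)/33 + (V_1 - 0)/51000 = 0
Collecting terms: 0.03123 × V_1 = 0.01091  =>  V_1 = 0.3493 V
V_th = V_1 - V_2 = 0.3493 - 0 = 0.3493 V
Step 2 — R_th: zero the source — replace V1 by a short circuit (node 2 merges into node 0) — and find the resistance seen between A (node 1) and B (node 0).
Reduce the network between node 1 (A) and node 0 (B) by series/parallel combination:
  Rp1 = R1 ‖ R2 ‖ R3 (parallel, all between nodes 0 and 1) = 1/(1/1100 + 1/33 + 1/51000) = 32.02 Ω
R_th = 32.02 Ω
I_n = V_th/R_th = 0.3493/32.02 = 0.01091 A, and R_n = R_th = 32.02 Ω

Final answer: I_n = 0.01091 A, R_n = 32.02 Ω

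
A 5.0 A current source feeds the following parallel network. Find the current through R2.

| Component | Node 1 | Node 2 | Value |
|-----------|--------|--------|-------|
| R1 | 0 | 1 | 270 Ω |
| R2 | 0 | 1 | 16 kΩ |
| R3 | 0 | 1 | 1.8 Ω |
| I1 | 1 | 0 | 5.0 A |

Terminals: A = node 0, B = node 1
All resistors sit directly between nodes 0 and 1, so they are in parallel and share one voltage V; the full source current 5 A splits among them.
1/R_par = 1/270 + 1/16000 + 1/1.8 = 0.5593 S  =>  R_par = 1.788 Ω
V = I × R_par = 5 × 1.788 = 8.939 V
I_R2 = V/R2 = 8.939/16000 = 0.0005587 A

Final answer: 0.0005587 A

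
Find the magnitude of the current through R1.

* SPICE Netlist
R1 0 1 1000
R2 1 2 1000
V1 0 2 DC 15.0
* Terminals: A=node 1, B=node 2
Nodal analysis, taking node 2 as the 0 V reference.
Source V1 fixes V_0 = 15 V.
KCL at each unknown node (sum of currents leaving = 0; resistances in Ω):
  Node 1: (V_1 - 15)/1000 + (V_1 - 0)/1000 = 0
Collecting terms: 0.002 × V_1 = 0.015  =>  V_1 = 7.5 V
I_R1 = (V_0 - V_1)/R1 = (15 - 7.5)/1000 = 0.0075 A
|I_R1| = 0.0075 A

Final answer: |I_R1| = 0.0075 A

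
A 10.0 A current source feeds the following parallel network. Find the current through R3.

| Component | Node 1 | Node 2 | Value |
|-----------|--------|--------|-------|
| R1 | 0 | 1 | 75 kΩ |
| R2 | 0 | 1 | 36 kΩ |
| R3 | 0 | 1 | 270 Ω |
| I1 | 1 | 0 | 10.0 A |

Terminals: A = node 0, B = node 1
All resistors sit directly between nodes 0 and 1, so they are in parallel and share one voltage V; the full source current 10 A splits among them.
1/R_par = 1/75000 + 1/36000 + 1/270 = 0.003745 S  =>  R_par = 267 Ω
V = I × R_par = 10 × 267 = 2670 V
I_R3 = V/R3 = 2670/270 = 9.89 A

Final answer: 9.89 A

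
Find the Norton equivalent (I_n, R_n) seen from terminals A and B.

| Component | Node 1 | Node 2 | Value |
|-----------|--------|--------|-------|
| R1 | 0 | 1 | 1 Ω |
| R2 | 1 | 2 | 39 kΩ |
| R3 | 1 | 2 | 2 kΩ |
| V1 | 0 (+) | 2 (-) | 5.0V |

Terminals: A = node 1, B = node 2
Find the Thévenin equivalent first; then I_n = V_th/R_th and R_n = R_th.
Step 1 — V_th is the open-circuit voltage V_A - V_B (nothing connected across the terminals).
Nodal analysis, taking node 2 as the 0 V reference.
Source V1 fixes V_0 = 5 V.
KCL at each unknown node (sum of currents leaving = 0; resistances in Ω):
  Node 1: (V_1 - 5)/1 + (V_1 - 0)/39000 + (V_1 - 0)/2000 = 0
Collecting terms: 1.001 × V_1 = 5  =>  V_1 = 4.997 V
V_th = V_1 - V_2 = 4.997 - 0 = 4.997 V
Step 2 — R_th: zero the source — replace V1 by a short circuit (node 2 merges into node 0) — and find the resistance seen between A (node 1) and B (node 0).
Reduce the network between node 1 (A) and node 0 (B) by series/parallel combination:
  Rp1 = R1 ‖ R2 ‖ R3 (parallel, all between nodes 0 and 1) = 1/(1/1 + 1/39000 + 1/2000) = 0.9995 Ω
R_th = 0.9995 Ω
I_n = V_th/R_th = 4.997/0.9995 = 5 A, and R_n = R_th = 0.9995 Ω

Final answer: I_n = 5 A, R_n = 0.9995 Ω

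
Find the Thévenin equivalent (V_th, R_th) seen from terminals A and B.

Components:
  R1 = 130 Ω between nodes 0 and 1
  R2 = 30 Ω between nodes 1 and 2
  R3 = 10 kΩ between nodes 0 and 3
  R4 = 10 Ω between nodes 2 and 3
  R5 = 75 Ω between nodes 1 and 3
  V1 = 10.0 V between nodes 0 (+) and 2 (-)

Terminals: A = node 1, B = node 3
Step 1 — V_th is the open-circuit voltage V_A - V_B (nothing connected across the terminals).
Nodal analysis, taking node 2 as the 0 V reference.
Source V1 fixes V_0 = 10 V.
KCL at each unknown node (sum of currents leaving = 0; resistances in Ω):
  Node 1: (V_1 - 10)/130 + (V_1 - 0)/30 + (V_1 - V_3)/75 = 0
  Node 3: (V_3 - 10)/10000 + (V_3 - 0)/10 + (V_3 - V_1)/75 = 0
Collecting terms (coefficients in siemens):
  0.05436·V_1 - 0.01333·V_3 = 0.07692
  0.1134·V_3 - 0.01333·V_1 = 0.001
Determinant D = (0.05436)(0.1134) - (-0.01333)(-0.01333) = 0.005988
V_1 = [(0.07692)(0.1134) - (-0.01333)(0.001)]/D = 1.459 V
V_3 = [(0.05436)(0.001) - (0.07692)(-0.01333)]/D = 0.1804 V
V_th = V_1 - V_3 = 1.459 - 0.1804 = 1.279 V
Step 2 — R_th: zero the source — replace V1 by a short circuit (node 2 merges into node 0) — and find the resistance seen between A (node 1) and B (node 3).
Reduce the network between node 1 (A) and node 3 (B) by series/parallel combination:
  Rp1 = R1 ‖ R2 (parallel, both between nodes 0 and 1) = 1/(1/130 + 1/30) = 24.38 Ω
  Rp2 = R3 ‖ R4 (parallel, both between nodes 0 and 3) = 1/(1/10000 + 1/10) = 9.99 Ω
  Rs1 = Rp1 + Rp2 (series, joined only at node 0) = 24.38 + 9.99 = 34.37 Ω
  Rp3 = R5 ‖ Rs1 (parallel, both between nodes 1 and 3) = 1/(1/75 + 1/34.37) = 23.57 Ω
R_th = 23.57 Ω

Final answer: V_th = 1.279 V, R_th = 23.57 Ω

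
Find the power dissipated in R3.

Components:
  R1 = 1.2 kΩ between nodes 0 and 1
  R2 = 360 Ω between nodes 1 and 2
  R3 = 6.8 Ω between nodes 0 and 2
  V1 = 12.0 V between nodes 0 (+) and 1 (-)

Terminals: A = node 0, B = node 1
Nodal analysis, taking node 1 as the 0 V reference.
Source V1 fixes V_0 = 12 V.
KCL at each unknown node (sum of currents leaving = 0; resistances in Ω):
  Node 2: (V_2 - 0)/360 + (V_2 - 12)/6.8 = 0
Collecting terms: 0.1498 × V_2 = 1.765  =>  V_2 = 11.78 V
I_R3 = (V_0 - V_2)/R3 = (12 - 11.78)/6.8 = 0.03272 A
P_R3 = I_R3² × R3 = (0.03272)² × 6.8 = 0.007278 W

Final answer: 0.007278 W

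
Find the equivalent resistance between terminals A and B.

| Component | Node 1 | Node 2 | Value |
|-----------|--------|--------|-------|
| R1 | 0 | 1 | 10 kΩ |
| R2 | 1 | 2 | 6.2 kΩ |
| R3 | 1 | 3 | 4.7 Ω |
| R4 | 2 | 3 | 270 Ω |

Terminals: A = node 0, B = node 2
Reduce the network between node 0 (A) and node 2 (B) by series/parallel combination:
  Rs1 = R3 + R4 (series, joined only at node 3) = 4.7 + 270 = 274.7 Ω
  Rp1 = R2 ‖ Rs1 (parallel, both between nodes 1 and 2) = 1/(1/6200 + 1/274.7) = 263 Ω
  Rs2 = R1 + Rp1 (series, joined only at node 1) = 10000 + 263 = 10260 Ω
R_eq = 10.26 kΩ

Final answer: 10.26 kΩ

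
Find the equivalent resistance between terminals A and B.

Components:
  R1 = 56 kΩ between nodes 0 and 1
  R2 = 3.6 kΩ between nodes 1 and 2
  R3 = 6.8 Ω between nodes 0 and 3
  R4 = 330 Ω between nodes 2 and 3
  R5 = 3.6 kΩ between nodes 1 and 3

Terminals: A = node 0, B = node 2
The network is not a plain series/parallel combination. Inject a 1 A test current into terminal A (node 0) and return it from terminal B (node 2); then R_eq = V_A / (1 A).
Nodal analysis, taking node 2 as the 0 V reference.
Current source I_test pushes 1 A into node 0 and draws it out of node 2.
KCL at each unknown node (sum of currents leaving = 0; resistances in Ω):
  Node 0: (V_0 - V_1)/56000 + (V_0 - V_3)/6.8 - 1 = 0
  Node 1: (V_1 - V_0)/56000 + (V_1 - 0)/3600 + (V_1 - V_3)/3600 = 0
  Node 3: (V_3 - V_0)/6.8 + (V_3 - V_1)/3600 + (V_3 - 0)/330 = 0
Collecting terms (coefficients in siemens):
  0.1471·V_0 - 0.00001786·V_1 - 0.1471·V_3 = 1
  0.0005734·V_1 - 0.00001786·V_0 - 0.0002778·V_3 = 0
  0.1504·V_3 - 0.1471·V_0 - 0.0002778·V_1 = 0
Solving these 3 simultaneous equations (Gaussian elimination) gives:
  V_0 = 321.9 V, V_1 = 162.7 V, V_3 = 315.1 V
R_eq = V_0 / 1 A = 321.9 Ω

Final answer: 321.9 Ω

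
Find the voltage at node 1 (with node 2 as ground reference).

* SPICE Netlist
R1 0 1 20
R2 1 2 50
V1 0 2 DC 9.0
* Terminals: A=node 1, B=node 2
Nodal analysis, taking node 2 as the 0 V reference.
Source V1 fixes V_0 = 9 V.
KCL at each unknown node (sum of currents leaving = 0; resistances in Ω):
  Node 1: (V_1 - 9)/20 + (V_1 - 0)/50 = 0
Collecting terms: 0.07 × V_1 = 0.45  =>  V_1 = 6.429 V
The requested potential is V_1 = 6.429 V.

Final answer: V_1 = 6.429 V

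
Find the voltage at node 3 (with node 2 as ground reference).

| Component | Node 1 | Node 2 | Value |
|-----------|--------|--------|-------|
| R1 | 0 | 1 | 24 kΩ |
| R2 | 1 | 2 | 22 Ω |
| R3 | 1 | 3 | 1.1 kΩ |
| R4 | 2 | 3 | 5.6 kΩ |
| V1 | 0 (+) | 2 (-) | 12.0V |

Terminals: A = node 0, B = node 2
Nodal analysis, taking node 2 as the 0 V reference.
Source V1 fixes V_0 = 12 V.
KCL at each unknown node (sum of currents leaving = 0; resistances in Ω):
  Node 1: (V_1 - 12)/24000 + (V_1 - 0)/22 + (V_1 - V_3)/1100 = 0
  Node 3: (V_3 - V_1)/1100 + (V_3 - 0)/5600 = 0
Collecting terms (coefficients in siemens):
  0.04641·V_1 - 0.0009091·V_3 = 0.0005
  0.001088·V_3 - 0.0009091·V_1 = 0
Determinant D = (0.04641)(0.001088) - (-0.0009091)(-0.0009091) = 0.00004965
V_1 = [(0.0005)(0.001088) - (-0.0009091)(0)]/D = 0.01095 V
V_3 = [(0.04641)(0) - (0.0005)(-0.0009091)]/D = 0.009156 V
The requested potential is V_3 = 0.009156 V.

Final answer: V_3 = 0.009156 V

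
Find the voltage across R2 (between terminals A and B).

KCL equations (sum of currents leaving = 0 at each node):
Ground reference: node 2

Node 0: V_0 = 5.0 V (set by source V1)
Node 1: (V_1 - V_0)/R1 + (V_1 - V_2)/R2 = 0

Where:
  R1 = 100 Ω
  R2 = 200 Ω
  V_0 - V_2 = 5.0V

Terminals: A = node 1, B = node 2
R1 and R2 are in series across V1 (node 0 → node 1 → node 2), and the output A–B is taken across R2, so this is a voltage divider.
Series current: I = V1/(R1 + R2) = 5/(100 + 200) = 5/300 = 0.01667 A
V_R2 = I × R2 = V1 × R2/(R1 + R2) = 5 × 200/300 = 3.333 V

Final answer: 3.333 V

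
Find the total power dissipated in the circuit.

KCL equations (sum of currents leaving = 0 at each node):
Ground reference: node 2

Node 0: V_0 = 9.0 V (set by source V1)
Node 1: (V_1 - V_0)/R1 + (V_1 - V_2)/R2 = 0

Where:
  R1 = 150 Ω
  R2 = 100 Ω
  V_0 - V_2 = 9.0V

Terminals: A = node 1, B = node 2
Nodal analysis, taking node 2 as the 0 V reference.
Source V1 fixes V_0 = 9 V.
KCL at each unknown node (sum of currents leaving = 0; resistances in Ω):
  Node 1: (V_1 - 9)/150 + (V_1 - 0)/100 = 0
Collecting terms: 0.01667 × V_1 = 0.06  =>  V_1 = 3.6 V
Power in each resistor, P = (ΔV)²/R:
  P_R1 = (9 - 3.6)²/150 = 0.1944 W
  P_R2 = (3.6 - 0)²/100 = 0.1296 W
P_total = P_R1 + P_R2 = 0.324 W

Final answer: 0.324 W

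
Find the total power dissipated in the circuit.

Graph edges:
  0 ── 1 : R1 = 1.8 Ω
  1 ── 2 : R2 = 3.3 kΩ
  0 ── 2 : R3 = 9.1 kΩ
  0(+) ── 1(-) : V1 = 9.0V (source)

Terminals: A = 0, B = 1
Nodal analysis, taking node 1 as the 0 V reference.
Source V1 fixes V_0 = 9 V.
KCL at each unknown node (sum of currents leaving = 0; resistances in Ω):
  Node 2: (V_2 - 0)/3300 + (V_2 - 9)/9100 = 0
Collecting terms: 0.0004129 × V_2 = 0.000989  =>  V_2 = 2.395 V
Power in each resistor, P = (ΔV)²/R:
  P_R1 = (9 - 0)²/1.8 = 45 W
  P_R2 = (0 - 2.395)²/3300 = 0.001738 W
  P_R3 = (9 - 2.395)²/9100 = 0.004794 W
P_total = P_R1 + P_R2 + P_R3 = 45.01 W

Final answer: 45.01 W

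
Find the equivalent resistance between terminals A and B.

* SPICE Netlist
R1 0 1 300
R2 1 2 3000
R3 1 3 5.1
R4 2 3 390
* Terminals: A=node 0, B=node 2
Reduce the network between node 0 (A) and node 2 (B) by series/parallel combination:
  Rs1 = R3 + R4 (series, joined only at node 3) = 5.1 + 390 = 395.1 Ω
  Rp1 = R2 ‖ Rs1 (parallel, both between nodes 1 and 2) = 1/(1/3000 + 1/395.1) = 349.1 Ω
  Rs2 = R1 + Rp1 (series, joined only at node 1) = 300 + 349.1 = 649.1 Ω
R_eq = 649.1 Ω

Final answer: 649.1 Ω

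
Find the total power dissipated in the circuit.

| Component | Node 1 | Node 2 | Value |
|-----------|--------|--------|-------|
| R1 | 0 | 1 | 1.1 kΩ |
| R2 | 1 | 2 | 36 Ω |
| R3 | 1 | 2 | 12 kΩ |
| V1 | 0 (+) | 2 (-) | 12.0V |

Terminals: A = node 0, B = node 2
Nodal analysis, taking node 2 as the 0 V reference.
Source V1 fixes V_0 = 12 V.
KCL at each unknown node (sum of currents leaving = 0; resistances in Ω):
  Node 1: (V_1 - 12)/1100 + (V_1 - 0)/36 + (V_1 - 0)/12000 = 0
Collecting terms: 0.02877 × V_1 = 0.01091  =>  V_1 = 0.3792 V
Power in each resistor, P = (ΔV)²/R:
  P_R1 = (12 - 0.3792)²/1100 = 0.1228 W
  P_R2 = (0.3792 - 0)²/36 = 0.003994 W
  P_R3 = (0.3792 - 0)²/12000 = 0.00001198 W
P_total = P_R1 + P_R2 + P_R3 = 0.1268 W

Final answer: 0.1268 W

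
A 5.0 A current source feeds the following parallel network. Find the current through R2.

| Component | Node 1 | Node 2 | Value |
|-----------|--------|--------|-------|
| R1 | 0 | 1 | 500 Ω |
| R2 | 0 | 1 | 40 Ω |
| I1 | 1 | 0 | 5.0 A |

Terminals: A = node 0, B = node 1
All resistors sit directly between nodes 0 and 1, so they are in parallel and share one voltage V; the full source current 5 A splits among them.
1/R_par = 1/500 + 1/40 = 0.027 S  =>  R_par = 37.04 Ω
V = I × R_par = 5 × 37.04 = 185.2 V
I_R2 = V/R2 = 185.2/40 = 4.63 A

Final answer: 4.63 A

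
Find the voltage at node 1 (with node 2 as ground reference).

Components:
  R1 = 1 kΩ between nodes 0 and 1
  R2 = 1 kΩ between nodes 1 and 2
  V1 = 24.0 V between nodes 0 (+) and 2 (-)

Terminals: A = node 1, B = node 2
Nodal analysis, taking node 2 as the 0 V reference.
Source V1 fixes V_0 = 24 V.
KCL at each unknown node (sum of currents leaving = 0; resistances in Ω):
  Node 1: (V_1 - 24)/1000 + (V_1 - 0)/1000 = 0
Collecting terms: 0.002 × V_1 = 0.024  =>  V_1 = 12 V
The requested potential is V_1 = 12 V.

Final answer: V_1 = 12 V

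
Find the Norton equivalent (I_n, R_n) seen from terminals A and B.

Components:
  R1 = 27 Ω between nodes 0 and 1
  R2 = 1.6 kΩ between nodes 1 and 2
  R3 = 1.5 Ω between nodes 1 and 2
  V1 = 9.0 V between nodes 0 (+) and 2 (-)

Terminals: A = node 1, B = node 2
Find the Thévenin equivalent first; then I_n = V_th/R_th and R_n = R_th.
Step 1 — V_th is the open-circuit voltage V_A - V_B (nothing connected across the terminals).
Nodal analysis, taking node 2 as the 0 V reference.
Source V1 fixes V_0 = 9 V.
KCL at each unknown node (sum of currents leaving = 0; resistances in Ω):
  Node 1: (V_1 - 9)/27 + (V_1 - 0)/1600 + (V_1 - 0)/1.5 = 0
Collecting terms: 0.7043 × V_1 = 0.3333  =>  V_1 = 0.4733 V
V_th = V_1 - V_2 = 0.4733 - 0 = 0.4733 V
Step 2 — R_th: zero the source — replace V1 by a short circuit (node 2 merges into node 0) — and find the resistance seen between A (node 1) and B (node 0).
Reduce the network between node 1 (A) and node 0 (B) by series/parallel combination:
  Rp1 = R1 ‖ R2 ‖ R3 (parallel, all between nodes 0 and 1) = 1/(1/27 + 1/1600 + 1/1.5) = 1.42 Ω
R_th = 1.42 Ω
I_n = V_th/R_th = 0.4733/1.42 = 0.3333 A, and R_n = R_th = 1.42 Ω

Final answer: I_n = 0.3333 A, R_n = 1.42 Ω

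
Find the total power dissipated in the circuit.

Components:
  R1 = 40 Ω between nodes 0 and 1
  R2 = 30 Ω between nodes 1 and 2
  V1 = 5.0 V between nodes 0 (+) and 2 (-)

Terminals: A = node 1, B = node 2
Nodal analysis, taking node 2 as the 0 V reference.
Source V1 fixes V_0 = 5 V.
KCL at each unknown node (sum of currents leaving = 0; resistances in Ω):
  Node 1: (V_1 - 5)/40 + (V_1 - 0)/30 = 0
Collecting terms: 0.05833 × V_1 = 0.125  =>  V_1 = 2.143 V
Power in each resistor, P = (ΔV)²/R:
  P_R1 = (5 - 2.143)²/40 = 0.2041 W
  P_R2 = (2.143 - 0)²/30 = 0.1531 W
P_total = P_R1 + P_R2 = 0.3571 W

Final answer: 0.3571 W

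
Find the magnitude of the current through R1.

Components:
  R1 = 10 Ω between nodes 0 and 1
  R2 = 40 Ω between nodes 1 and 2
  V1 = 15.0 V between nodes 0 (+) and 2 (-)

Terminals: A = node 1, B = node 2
Nodal analysis, taking node 2 as the 0 V reference.
Source V1 fixes V_0 = 15 V.
KCL at each unknown node (sum of currents leaving = 0; resistances in Ω):
  Node 1: (V_1 - 15)/10 + (V_1 - 0)/40 = 0
Collecting terms: 0.125 × V_1 = 1.5  =>  V_1 = 12 V
I_R1 = (V_0 - V_1)/R1 = (15 - 12)/10 = 0.3 A
|I_R1| = 0.3 A

Final answer: |I_R1| = 0.3 A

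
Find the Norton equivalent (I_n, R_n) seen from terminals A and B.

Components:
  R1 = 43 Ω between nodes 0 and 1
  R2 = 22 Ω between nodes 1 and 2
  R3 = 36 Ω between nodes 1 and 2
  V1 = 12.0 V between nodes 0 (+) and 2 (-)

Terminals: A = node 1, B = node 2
Find the Thévenin equivalent first; then I_n = V_th/R_th and R_n = R_th.
Step 1 — V_th is the open-circuit voltage V_A - V_B (nothing connected across the terminals).
Nodal analysis, taking node 2 as the 0 V reference.
Source V1 fixes V_0 = 12 V.
KCL at each unknown node (sum of currents leaving = 0; resistances in Ω):
  Node 1: (V_1 - 12)/43 + (V_1 - 0)/22 + (V_1 - 0)/36 = 0
Collecting terms: 0.09649 × V_1 = 0.2791  =>  V_1 = 2.892 V
V_th = V_1 - V_2 = 2.892 - 0 = 2.892 V
Step 2 — R_th: zero the source — replace V1 by a short circuit (node 2 merges into node 0) — and find the resistance seen between A (node 1) and B (node 0).
Reduce the network between node 1 (A) and node 0 (B) by series/parallel combination:
  Rp1 = R1 ‖ R2 ‖ R3 (parallel, all between nodes 0 and 1) = 1/(1/43 + 1/22 + 1/36) = 10.36 Ω
R_th = 10.36 Ω
I_n = V_th/R_th = 2.892/10.36 = 0.2791 A, and R_n = R_th = 10.36 Ω

Final answer: I_n = 0.2791 A, R_n = 10.36 Ω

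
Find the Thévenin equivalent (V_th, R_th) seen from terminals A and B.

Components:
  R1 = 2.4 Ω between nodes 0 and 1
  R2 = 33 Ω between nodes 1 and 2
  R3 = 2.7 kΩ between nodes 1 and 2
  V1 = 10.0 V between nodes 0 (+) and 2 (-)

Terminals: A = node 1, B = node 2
Step 1 — V_th is the open-circuit voltage V_A - V_B (nothing connected across the terminals).
Nodal analysis, taking node 2 as the 0 V reference.
Source V1 fixes V_0 = 10 V.
KCL at each unknown node (sum of currents leaving = 0; resistances in Ω):
  Node 1: (V_1 - 10)/2.4 + (V_1 - 0)/33 + (V_1 - 0)/2700 = 0
Collecting terms: 0.4473 × V_1 = 4.167  =>  V_1 = 9.314 V
V_th = V_1 - V_2 = 9.314 - 0 = 9.314 V
Step 2 — R_th: zero the source — replace V1 by a short circuit (node 2 merges into node 0) — and find the resistance seen between A (node 1) and B (node 0).
Reduce the network between node 1 (A) and node 0 (B) by series/parallel combination:
  Rp1 = R1 ‖ R2 ‖ R3 (parallel, all between nodes 0 and 1) = 1/(1/2.4 + 1/33 + 1/2700) = 2.235 Ω
R_th = 2.235 Ω

Final answer: V_th = 9.314 V, R_th = 2.235 Ω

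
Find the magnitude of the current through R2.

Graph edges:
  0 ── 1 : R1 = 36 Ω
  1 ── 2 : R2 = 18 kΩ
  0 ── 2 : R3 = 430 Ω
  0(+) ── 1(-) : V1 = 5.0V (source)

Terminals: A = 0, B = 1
Nodal analysis, taking node 1 as the 0 V reference.
Source V1 fixes V_0 = 5 V.
KCL at each unknown node (sum of currents leaving = 0; resistances in Ω):
  Node 2: (V_2 - 0)/18000 + (V_2 - 5)/430 = 0
Collecting terms: 0.002381 × V_2 = 0.01163  =>  V_2 = 4.883 V
I_R2 = (V_1 - V_2)/R2 = (0 - 4.883)/18000 = -0.0002713 A
|I_R2| = 0.0002713 A

Final answer: |I_R2| = 0.0002713 A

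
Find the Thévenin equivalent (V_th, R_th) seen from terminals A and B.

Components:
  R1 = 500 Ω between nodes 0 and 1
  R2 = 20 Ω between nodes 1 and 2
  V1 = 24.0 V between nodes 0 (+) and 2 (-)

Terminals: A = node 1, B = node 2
Step 1 — V_th is the open-circuit voltage V_A - V_B (nothing connected across the terminals).
Nodal analysis, taking node 2 as the 0 V reference.
Source V1 fixes V_0 = 24 V.
KCL at each unknown node (sum of currents leaving = 0; resistances in Ω):
  Node 1: (V_1 - 24)/500 + (V_1 - 0)/20 = 0
Collecting terms: 0.052 × V_1 = 0.048  =>  V_1 = 0.9231 V
V_th = V_1 - V_2 = 0.9231 - 0 = 0.9231 V
Step 2 — R_th: zero the source — replace V1 by a short circuit (node 2 merges into node 0) — and find the resistance seen between A (node 1) and B (node 0).
Reduce the network between node 1 (A) and node 0 (B) by series/parallel combination:
  Rp1 = R1 ‖ R2 (parallel, both between nodes 0 and 1) = 1/(1/500 + 1/20) = 19.23 Ω
R_th = 19.23 Ω

Final answer: V_th = 0.9231 V, R_th = 19.23 Ω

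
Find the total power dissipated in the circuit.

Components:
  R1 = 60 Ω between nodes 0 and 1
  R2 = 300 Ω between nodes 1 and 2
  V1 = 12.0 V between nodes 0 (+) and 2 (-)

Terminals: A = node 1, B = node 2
Nodal analysis, taking node 2 as the 0 V reference.
Source V1 fixes V_0 = 12 V.
KCL at each unknown node (sum of currents leaving = 0; resistances in Ω):
  Node 1: (V_1 - 12)/60 + (V_1 - 0)/300 = 0
Collecting terms: 0.02 × V_1 = 0.2  =>  V_1 = 10 V
Power in each resistor, P = (ΔV)²/R:
  P_R1 = (12 - 10)²/60 = 0.06667 W
  P_R2 = (10 - 0)²/300 = 0.3333 W
P_total = P_R1 + P_R2 = 0.4 W

Final answer: 0.4 W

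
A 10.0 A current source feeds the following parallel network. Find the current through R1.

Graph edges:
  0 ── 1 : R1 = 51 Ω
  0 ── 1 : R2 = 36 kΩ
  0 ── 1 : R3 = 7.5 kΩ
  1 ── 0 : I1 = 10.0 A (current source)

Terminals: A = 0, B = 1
All resistors sit directly between nodes 0 and 1, so they are in parallel and share one voltage V; the full source current 10 A splits among them.
1/R_par = 1/51 + 1/36000 + 1/7500 = 0.01977 S  =>  R_par = 50.58 Ω
V = I × R_par = 10 × 50.58 = 505.8 V
I_R1 = V/R1 = 505.8/51 = 9.919 A

Final answer: 9.919 A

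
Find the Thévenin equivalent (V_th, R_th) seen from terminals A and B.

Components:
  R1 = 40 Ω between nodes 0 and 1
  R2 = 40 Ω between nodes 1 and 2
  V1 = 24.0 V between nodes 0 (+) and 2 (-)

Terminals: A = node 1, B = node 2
Step 1 — V_th is the open-circuit voltage V_A - V_B (nothing connected across the terminals).
Nodal analysis, taking node 2 as the 0 V reference.
Source V1 fixes V_0 = 24 V.
KCL at each unknown node (sum of currents leaving = 0; resistances in Ω):
  Node 1: (V_1 - 24)/40 + (V_1 - 0)/40 = 0
Collecting terms: 0.05 × V_1 = 0.6  =>  V_1 = 12 V
V_th = V_1 - V_2 = 12 - 0 = 12 V
Step 2 — R_th: zero the source — replace V1 by a short circuit (node 2 merges into node 0) — and find the resistance seen between A (node 1) and B (node 0).
Reduce the network between node 1 (A) and node 0 (B) by series/parallel combination:
  Rp1 = R1 ‖ R2 (parallel, both between nodes 0 and 1) = 1/(1/40 + 1/40) = 20 Ω
R_th = 20 Ω

Final answer: V_th = 12 V, R_th = 20 Ω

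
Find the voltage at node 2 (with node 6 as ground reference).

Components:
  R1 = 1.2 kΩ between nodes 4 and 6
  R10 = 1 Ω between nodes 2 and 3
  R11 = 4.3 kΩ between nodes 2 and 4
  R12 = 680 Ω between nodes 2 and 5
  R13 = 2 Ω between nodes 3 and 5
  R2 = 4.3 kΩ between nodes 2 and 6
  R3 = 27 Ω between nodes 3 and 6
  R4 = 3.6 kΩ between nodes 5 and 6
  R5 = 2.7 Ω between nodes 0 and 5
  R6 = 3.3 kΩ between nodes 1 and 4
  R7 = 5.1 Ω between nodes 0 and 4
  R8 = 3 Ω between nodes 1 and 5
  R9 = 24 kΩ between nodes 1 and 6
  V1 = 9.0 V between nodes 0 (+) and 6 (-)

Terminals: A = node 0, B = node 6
Nodal analysis, taking node 6 as the 0 V reference.
Source V1 fixes V_0 = 9 V.
KCL at each unknown node (sum of currents leaving = 0; resistances in Ω):
  Node 1: (V_1 - V_4)/3300 + (V_1 - V_5)/3 + (V_1 - 0)/24000 = 0
  Node 2: (V_2 - 0)/4300 + (V_2 - V_3)/1 + (V_2 - V_4)/4300 + (V_2 - V_5)/680 = 0
  Node 3: (V_3 - 0)/27 + (V_3 - V_2)/1 + (V_3 - V_5)/2 = 0
  Node 4: (V_4 - 0)/1200 + (V_4 - V_1)/3300 + (V_4 - 9)/5.1 + (V_4 - V_2)/4300 = 0
  Node 5: (V_5 - 0)/3600 + (V_5 - 9)/2.7 + (V_5 - V_1)/3 + (V_5 - V_2)/680 + (V_5 - V_3)/2 = 0
Collecting terms (coefficients in siemens):
  0.3337·V_1 - 0.000303·V_4 - 0.3333·V_5 = 0
  1.002·V_2 - 1·V_3 - 0.0002326·V_4 - 0.001471·V_5 = 0
  1.537·V_3 - 1·V_2 - 0.5·V_5 = 0
  0.1974·V_4 - 0.000303·V_1 - 0.0002326·V_2 = 1.765
  1.205·V_5 - 0.3333·V_1 - 0.001471·V_2 - 0.5·V_3 = 3.333
Solving these 5 simultaneous equations (Gaussian elimination) gives:
  V_1 = 8.224 V, V_2 = 7.655 V, V_3 = 7.656 V, V_4 = 8.959 V
  V_5 = 8.224 V
The requested potential is V_2 = 7.655 V.

Final answer: V_2 = 7.655 V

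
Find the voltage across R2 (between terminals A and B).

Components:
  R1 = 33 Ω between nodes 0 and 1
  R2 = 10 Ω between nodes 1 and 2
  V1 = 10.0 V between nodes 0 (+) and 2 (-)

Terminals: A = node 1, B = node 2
R1 and R2 are in series across V1 (node 0 → node 1 → node 2), and the output A–B is taken across R2, so this is a voltage divider.
Series current: I = V1/(R1 + R2) = 10/(33 + 10) = 10/43 = 0.2326 A
V_R2 = I × R2 = V1 × R2/(R1 + R2) = 10 × 10/43 = 2.326 V

Final answer: 2.326 V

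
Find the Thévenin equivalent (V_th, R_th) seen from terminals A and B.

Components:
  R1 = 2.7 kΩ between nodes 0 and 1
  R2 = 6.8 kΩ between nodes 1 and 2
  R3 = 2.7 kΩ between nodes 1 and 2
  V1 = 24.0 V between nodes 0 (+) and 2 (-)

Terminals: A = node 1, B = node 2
Step 1 — V_th is the open-circuit voltage V_A - V_B (nothing connected across the terminals).
Nodal analysis, taking node 2 as the 0 V reference.
Source V1 fixes V_0 = 24 V.
KCL at each unknown node (sum of currents leaving = 0; resistances in Ω):
  Node 1: (V_1 - 24)/2700 + (V_1 - 0)/6800 + (V_1 - 0)/2700 = 0
Collecting terms: 0.0008878 × V_1 = 0.008889  =>  V_1 = 10.01 V
V_th = V_1 - V_2 = 10.01 - 0 = 10.01 V
Step 2 — R_th: zero the source — replace V1 by a short circuit (node 2 merges into node 0) — and find the resistance seen between A (node 1) and B (node 0).
Reduce the network between node 1 (A) and node 0 (B) by series/parallel combination:
  Rp1 = R1 ‖ R2 ‖ R3 (parallel, all between nodes 0 and 1) = 1/(1/2700 + 1/6800 + 1/2700) = 1126 Ω
R_th = 1.126 kΩ

Final answer: V_th = 10.01 V, R_th = 1.126 kΩ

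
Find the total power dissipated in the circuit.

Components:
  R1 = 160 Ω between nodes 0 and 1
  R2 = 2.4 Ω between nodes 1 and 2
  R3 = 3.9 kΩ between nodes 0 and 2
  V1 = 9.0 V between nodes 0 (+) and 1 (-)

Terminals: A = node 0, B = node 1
Nodal analysis, taking node 1 as the 0 V reference.
Source V1 fixes V_0 = 9 V.
KCL at each unknown node (sum of currents leaving = 0; resistances in Ω):
  Node 2: (V_2 - 0)/2.4 + (V_2 - 9)/3900 = 0
Collecting terms: 0.4169 × V_2 = 0.002308  =>  V_2 = 0.005535 V
Power in each resistor, P = (ΔV)²/R:
  P_R1 = (9 - 0)²/160 = 0.5062 W
  P_R2 = (0 - 0.005535)²/2.4 = 0.00001277 W
  P_R3 = (9 - 0.005535)²/3900 = 0.02074 W
P_total = P_R1 + P_R2 + P_R3 = 0.527 W

Final answer: 0.527 W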